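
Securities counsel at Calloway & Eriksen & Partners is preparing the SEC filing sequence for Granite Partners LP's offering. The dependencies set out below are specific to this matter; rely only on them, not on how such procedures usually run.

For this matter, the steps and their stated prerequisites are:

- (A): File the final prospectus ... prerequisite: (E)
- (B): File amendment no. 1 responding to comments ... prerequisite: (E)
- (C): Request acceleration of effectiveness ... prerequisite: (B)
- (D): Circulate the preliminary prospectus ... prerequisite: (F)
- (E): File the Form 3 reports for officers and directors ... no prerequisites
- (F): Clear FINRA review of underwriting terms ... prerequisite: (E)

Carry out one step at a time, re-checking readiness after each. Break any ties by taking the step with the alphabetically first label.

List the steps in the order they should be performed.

(E), (A), (B), (C), (F), (D)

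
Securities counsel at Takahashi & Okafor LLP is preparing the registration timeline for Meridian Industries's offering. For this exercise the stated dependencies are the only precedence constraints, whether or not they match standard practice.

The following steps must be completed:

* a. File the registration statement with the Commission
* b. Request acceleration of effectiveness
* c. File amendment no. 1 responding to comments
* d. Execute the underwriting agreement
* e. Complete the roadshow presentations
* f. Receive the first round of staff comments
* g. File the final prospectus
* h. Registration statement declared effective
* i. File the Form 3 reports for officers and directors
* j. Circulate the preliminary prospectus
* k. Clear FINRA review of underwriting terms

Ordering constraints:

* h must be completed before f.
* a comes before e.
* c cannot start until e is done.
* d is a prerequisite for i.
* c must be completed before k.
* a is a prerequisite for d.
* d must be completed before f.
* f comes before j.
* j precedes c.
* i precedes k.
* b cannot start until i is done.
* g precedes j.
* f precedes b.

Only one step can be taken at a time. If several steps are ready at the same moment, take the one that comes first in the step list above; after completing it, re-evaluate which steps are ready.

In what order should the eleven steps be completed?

Nothing is required for a, g and h. a is listed earlier → a first.
Now d, e, g and h have their prerequisites met. d is listed earlier, so d next.
e, g, h and i are all available; e is listed earlier → e.
Ready: g, h and i. g is listed earlier → g.
h and i are both available; h is listed earlier → h.
f now also ready, so the ready set is {f, i}; f is listed earlier → f.
j now also ready, so the ready set is {i, j}; i is listed earlier → i.
b now also ready, so the ready set is {b, j}; b is listed earlier → b.
Next only j has its prerequisites met → j.
c needed e and j, now all done → c.
k needed c and i, now all done → k.

a, d, e, g, h, f, i, b, j, c, k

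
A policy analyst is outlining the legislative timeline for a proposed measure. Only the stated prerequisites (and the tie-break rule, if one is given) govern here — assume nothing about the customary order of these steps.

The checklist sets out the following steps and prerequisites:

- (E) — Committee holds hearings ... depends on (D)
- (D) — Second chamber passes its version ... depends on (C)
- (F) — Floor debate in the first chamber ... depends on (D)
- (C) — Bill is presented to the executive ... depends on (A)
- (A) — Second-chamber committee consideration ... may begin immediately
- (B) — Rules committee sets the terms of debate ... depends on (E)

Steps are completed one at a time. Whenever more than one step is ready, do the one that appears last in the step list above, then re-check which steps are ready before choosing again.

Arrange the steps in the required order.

(A) → (C) → (D) → (F) → (E) → (B)

(A) is the only step with nothing outstanding, so it goes first.
That leaves (C) as the only ready step → (C).
(D) needed (C), now all done → (D).
Ready: (F) and (E). (F) is listed later → (F).
(E) needed (D), now all done → (E).
Next only (B) has its prerequisites met → (B).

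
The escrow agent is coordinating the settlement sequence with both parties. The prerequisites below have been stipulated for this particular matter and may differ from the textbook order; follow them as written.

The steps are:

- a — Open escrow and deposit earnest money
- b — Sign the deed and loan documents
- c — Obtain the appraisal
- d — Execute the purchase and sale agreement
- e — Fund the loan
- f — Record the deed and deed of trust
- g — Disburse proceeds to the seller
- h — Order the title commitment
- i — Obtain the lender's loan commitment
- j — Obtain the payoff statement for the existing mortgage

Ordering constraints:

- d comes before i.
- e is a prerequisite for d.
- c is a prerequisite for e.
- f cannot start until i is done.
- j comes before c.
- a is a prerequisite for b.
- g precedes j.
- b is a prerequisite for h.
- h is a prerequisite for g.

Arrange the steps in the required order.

a is the only step with nothing outstanding, so it goes first.
That leaves b as the only ready step → b.
That leaves h as the only ready step → h.
That leaves g as the only ready step → g.
That leaves j as the only ready step → j.
c needed j, now all done → c.
That leaves e as the only ready step → e.
d is the only step now ready → d.
i is the only step now ready → i.
f needed i, now all done → f.

a → b → h → g → j → c → e → d → i → f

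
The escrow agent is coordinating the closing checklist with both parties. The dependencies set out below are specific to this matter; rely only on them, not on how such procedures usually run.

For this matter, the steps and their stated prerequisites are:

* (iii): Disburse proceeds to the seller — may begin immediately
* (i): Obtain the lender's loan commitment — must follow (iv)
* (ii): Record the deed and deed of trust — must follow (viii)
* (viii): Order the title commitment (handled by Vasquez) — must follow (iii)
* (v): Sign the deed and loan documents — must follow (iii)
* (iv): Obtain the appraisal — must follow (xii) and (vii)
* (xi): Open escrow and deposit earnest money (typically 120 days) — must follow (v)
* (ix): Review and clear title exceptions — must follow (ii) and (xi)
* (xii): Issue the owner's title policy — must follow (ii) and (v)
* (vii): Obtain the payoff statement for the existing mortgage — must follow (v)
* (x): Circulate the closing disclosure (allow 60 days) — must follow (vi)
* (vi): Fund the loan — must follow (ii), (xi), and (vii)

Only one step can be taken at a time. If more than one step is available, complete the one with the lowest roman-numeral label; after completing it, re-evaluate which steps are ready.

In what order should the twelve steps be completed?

(iii), (v), (vii), (viii), (ii), (xi), (vi), (ix), (x), (xii), (iv), (i)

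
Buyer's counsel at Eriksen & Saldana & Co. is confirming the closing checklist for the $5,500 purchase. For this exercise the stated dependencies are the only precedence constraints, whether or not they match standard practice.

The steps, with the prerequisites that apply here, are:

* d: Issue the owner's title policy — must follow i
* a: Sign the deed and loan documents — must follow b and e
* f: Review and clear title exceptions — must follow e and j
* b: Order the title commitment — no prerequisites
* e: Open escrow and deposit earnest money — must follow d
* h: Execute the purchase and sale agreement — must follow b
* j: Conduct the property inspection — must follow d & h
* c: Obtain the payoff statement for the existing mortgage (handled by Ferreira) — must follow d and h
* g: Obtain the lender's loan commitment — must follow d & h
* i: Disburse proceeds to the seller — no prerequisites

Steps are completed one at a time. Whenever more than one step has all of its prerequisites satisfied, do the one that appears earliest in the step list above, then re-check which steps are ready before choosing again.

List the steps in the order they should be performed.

b h i d e a j f c g

b and i have no prerequisites; b is listed earlier, so b is first.
Now h and i have their prerequisites met. h is listed earlier, so h next.
Next only i has its prerequisites met → i.
That leaves d as the only ready step → d.
Ready: e, j, c and g. e is listed earlier → e.
a, j, c and g are all available; a is listed earlier → a.
Ready: j, c and g. j is listed earlier → j.
Now f, c and g have their prerequisites met. f is listed earlier, so f next.
c and g are both available; c is listed earlier → c.
g needed d and h, now all done → g.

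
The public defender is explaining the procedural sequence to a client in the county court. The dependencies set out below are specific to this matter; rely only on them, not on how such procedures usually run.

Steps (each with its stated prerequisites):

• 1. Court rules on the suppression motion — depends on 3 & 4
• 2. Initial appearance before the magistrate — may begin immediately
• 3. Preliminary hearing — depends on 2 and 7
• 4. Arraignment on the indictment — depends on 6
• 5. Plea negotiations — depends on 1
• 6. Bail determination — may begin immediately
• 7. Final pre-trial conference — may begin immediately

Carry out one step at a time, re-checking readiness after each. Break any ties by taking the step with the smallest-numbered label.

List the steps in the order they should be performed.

2, 6, 4, 7, 3, 1, 5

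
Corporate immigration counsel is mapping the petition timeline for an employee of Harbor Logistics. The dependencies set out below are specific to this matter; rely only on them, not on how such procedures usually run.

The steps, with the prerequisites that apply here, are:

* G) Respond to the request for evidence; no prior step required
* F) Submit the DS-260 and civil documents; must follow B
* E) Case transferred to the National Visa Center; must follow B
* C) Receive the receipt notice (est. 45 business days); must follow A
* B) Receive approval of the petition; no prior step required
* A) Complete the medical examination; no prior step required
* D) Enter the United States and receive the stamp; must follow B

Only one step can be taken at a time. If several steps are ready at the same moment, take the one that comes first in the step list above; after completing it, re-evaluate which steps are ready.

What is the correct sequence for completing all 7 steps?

G, B and A have no prerequisites; G is listed earlier, so G is first.
Now B and A have their prerequisites met. B is listed earlier, so B next.
F, E and D now also ready, so the ready set is {F, E, A, D}; F is listed earlier → F.
Ready: E, A and D. E is listed earlier → E.
Now A and D have their prerequisites met. A is listed earlier, so A next.
Now C and D have their prerequisites met. C is listed earlier, so C next.
D is the only step now ready → D.

G B F E A C D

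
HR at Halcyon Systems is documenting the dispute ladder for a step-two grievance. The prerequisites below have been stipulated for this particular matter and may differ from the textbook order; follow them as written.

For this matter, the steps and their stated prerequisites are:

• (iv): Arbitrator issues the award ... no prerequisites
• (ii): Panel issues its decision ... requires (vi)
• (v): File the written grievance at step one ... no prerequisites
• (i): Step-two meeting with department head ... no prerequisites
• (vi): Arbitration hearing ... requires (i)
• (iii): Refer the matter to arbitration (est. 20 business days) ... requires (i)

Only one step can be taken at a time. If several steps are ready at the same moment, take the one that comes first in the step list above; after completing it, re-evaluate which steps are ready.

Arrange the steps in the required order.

(iv), (v) and (i) have no prerequisites; (iv) is listed earlier, so (iv) is first.
Ready: (v) and (i). (v) is listed earlier → (v).
(i) is the only step now ready → (i).
(vi) and (iii) are both available; (vi) is listed earlier → (vi).
Ready: (ii) and (iii). (ii) is listed earlier → (ii).
(iii) needed (i), now all done → (iii).

(iv) → (v) → (i) → (vi) → (ii) → (iii)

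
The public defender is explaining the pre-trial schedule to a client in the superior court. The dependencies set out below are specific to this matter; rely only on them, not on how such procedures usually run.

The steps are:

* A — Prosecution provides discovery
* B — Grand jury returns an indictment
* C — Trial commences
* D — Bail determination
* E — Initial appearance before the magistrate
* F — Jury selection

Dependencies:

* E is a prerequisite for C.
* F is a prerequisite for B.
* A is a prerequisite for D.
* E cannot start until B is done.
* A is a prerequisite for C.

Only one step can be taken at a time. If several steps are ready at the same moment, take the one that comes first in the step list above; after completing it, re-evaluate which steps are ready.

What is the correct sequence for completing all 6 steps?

Nothing is required for A and F. A is listed earlier → A first.
Now D and F have their prerequisites met. D is listed earlier, so D next.
That leaves F as the only ready step → F.
Next only B has its prerequisites met → B.
Next only E has its prerequisites met → E.
Next only C has its prerequisites met → C.

A, D, F, B, E, C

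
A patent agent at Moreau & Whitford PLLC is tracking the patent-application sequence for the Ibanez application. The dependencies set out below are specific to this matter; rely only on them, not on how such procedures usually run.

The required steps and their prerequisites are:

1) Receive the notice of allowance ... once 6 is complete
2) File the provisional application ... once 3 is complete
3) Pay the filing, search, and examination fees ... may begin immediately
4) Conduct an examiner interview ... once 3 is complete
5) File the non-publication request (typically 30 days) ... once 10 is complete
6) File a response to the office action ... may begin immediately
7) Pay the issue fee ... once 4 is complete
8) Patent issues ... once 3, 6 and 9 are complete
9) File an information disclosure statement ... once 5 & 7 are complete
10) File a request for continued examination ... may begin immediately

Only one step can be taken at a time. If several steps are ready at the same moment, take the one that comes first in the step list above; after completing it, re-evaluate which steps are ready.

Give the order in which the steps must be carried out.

3, 2, 4, 6, 1, 7, 10, 5, 9, 8

Nothing is required for 3, 6 and 10. 3 is listed earlier → 3 first.
Ready: 2, 4, 6 and 10. 2 is listed earlier → 2.
Now 4, 6 and 10 have their prerequisites met. 4 is listed earlier, so 4 next.
6, 7 and 10 are all available; 6 is listed earlier → 6.
1 now also ready, so the ready set is {1, 7, 10}; 1 is listed earlier → 1.
Now 7 and 10 have their prerequisites met. 7 is listed earlier, so 7 next.
That leaves 10 as the only ready step → 10.
Next only 5 has its prerequisites met → 5.
That leaves 9 as the only ready step → 9.
8 needed 3, 6 and 9, now all done → 8.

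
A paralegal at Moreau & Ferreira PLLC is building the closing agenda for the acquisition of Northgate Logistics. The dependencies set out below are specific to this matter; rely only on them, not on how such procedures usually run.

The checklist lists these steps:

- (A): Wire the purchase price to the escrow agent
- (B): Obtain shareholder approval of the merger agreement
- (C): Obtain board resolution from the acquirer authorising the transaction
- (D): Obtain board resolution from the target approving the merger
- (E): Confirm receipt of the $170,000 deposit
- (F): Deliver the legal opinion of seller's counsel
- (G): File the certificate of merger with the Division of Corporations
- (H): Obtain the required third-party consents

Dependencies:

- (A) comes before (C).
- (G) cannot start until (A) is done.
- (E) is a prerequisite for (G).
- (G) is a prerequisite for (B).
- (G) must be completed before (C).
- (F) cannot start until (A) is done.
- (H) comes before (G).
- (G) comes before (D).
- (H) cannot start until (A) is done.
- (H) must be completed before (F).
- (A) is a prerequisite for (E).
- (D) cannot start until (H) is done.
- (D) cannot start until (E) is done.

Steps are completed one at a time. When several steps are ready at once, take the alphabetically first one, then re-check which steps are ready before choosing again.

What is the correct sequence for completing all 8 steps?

(A) (E) (H) (F) (G) (B) (C) (D)

(A) has no prerequisites → (A) first.
(E) and (H) are both available; (E) has the earlier label → (E).
(H) is the only step now ready → (H).
Ready: (F) and (G). (F) has the earlier label → (F).
(G) needed (A), (E) and (H), now all done → (G).
Now (B), (C) and (D) have their prerequisites met. (B) has the earlier label, so (B) next.
(C) and (D) are both available; (C) has the earlier label → (C).
(D) is the only step now ready → (D).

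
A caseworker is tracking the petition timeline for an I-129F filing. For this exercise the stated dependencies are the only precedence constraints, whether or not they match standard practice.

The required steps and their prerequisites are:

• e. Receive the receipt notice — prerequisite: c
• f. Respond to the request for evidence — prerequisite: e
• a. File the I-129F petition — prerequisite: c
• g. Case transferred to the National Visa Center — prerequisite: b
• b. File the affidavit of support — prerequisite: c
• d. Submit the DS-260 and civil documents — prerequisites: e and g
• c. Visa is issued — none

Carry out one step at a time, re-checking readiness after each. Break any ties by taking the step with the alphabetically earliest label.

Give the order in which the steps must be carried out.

c is the only step with nothing outstanding, so it goes first.
Ready: a, b and e. a has the earlier label → a.
Ready: b and e. b has the earlier label → b.
e and g are both available; e has the earlier label → e.
Now f and g have their prerequisites met. f has the earlier label, so f next.
g is the only step now ready → g.
That leaves d as the only ready step → d.

c → a → b → e → f → g → d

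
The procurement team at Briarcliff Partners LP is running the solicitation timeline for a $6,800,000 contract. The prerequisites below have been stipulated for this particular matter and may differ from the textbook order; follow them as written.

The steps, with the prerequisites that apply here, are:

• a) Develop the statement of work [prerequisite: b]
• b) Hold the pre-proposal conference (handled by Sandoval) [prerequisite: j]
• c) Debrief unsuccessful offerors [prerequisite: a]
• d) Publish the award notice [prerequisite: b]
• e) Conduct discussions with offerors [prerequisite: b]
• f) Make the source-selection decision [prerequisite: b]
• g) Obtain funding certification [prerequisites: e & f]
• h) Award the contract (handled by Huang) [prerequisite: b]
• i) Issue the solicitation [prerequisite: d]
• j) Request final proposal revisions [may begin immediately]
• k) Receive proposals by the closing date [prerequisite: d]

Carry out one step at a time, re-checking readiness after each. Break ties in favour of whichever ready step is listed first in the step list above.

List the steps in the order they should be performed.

j b a c d e f g h i k

j has no prerequisites → j first.
That leaves b as the only ready step → b.
Ready: a, d, e, f and h. a is listed earlier → a.
c now also ready, so the ready set is {c, d, e, f, h}; c is listed earlier → c.
Now d, e, f and h have their prerequisites met. d is listed earlier, so d next.
i and k now also ready, so the ready set is {e, f, h, i, k}; e is listed earlier → e.
Ready: f, h, i and k. f is listed earlier → f.
g now also ready, so the ready set is {g, h, i, k}; g is listed earlier → g.
h, i and k are all available; h is listed earlier → h.
Now i and k have their prerequisites met. i is listed earlier, so i next.
k needed d, now all done → k.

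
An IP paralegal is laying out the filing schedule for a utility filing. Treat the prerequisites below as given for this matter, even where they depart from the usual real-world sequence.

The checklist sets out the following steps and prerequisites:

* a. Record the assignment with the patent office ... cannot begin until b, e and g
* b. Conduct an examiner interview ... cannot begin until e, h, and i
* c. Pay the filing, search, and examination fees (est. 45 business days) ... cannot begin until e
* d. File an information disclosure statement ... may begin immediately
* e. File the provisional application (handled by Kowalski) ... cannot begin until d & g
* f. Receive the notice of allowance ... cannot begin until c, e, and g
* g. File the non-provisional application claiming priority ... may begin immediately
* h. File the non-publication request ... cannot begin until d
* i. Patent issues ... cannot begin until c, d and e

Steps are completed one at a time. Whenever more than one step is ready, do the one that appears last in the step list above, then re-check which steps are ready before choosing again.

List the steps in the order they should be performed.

Nothing is required for g and d. g is listed later → g first.
That leaves d as the only ready step → d.
Ready: h and e. h is listed later → h.
e needed g and d, now all done → e.
c needed e, now all done → c.
i and f are both available; i is listed later → i.
Ready: f and b. f is listed later → f.
That leaves b as the only ready step → b.
a needed g, e and b, now all done → a.

g, d, h, e, c, i, f, b, a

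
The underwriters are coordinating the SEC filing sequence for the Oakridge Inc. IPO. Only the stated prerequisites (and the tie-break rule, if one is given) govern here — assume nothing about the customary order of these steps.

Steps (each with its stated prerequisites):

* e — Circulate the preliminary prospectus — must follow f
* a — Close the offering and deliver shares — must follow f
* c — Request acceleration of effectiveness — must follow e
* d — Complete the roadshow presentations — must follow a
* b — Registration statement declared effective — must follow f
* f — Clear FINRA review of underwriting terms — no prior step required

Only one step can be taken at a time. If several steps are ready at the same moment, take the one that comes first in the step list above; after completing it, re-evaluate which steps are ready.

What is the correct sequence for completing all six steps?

f e a c d b

f is the only step with nothing outstanding, so it goes first.
e, a and b are all available; e is listed earlier → e.
c now also ready, so the ready set is {a, c, b}; a is listed earlier → a.
d now also ready, so the ready set is {c, d, b}; c is listed earlier → c.
Ready: d and b. d is listed earlier → d.
b is the only step now ready → b.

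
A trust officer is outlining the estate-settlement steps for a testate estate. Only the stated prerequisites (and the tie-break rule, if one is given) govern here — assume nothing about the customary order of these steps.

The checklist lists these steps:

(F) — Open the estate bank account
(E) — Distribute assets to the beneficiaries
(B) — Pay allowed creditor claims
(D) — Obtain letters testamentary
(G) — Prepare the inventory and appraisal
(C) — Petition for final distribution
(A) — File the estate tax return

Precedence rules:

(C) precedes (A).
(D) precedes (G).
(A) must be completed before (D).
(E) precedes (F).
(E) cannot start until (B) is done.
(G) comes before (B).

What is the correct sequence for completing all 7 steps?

(C) is the only step with nothing outstanding, so it goes first.
(A) needed (C), now all done → (A).
(D) needed (A), now all done → (D).
Next only (G) has its prerequisites met → (G).
(B) needed (G), now all done → (B).
That leaves (E) as the only ready step → (E).
(F) needed (E), now all done → (F).

(C), (A), (D), (G), (B), (E), (F)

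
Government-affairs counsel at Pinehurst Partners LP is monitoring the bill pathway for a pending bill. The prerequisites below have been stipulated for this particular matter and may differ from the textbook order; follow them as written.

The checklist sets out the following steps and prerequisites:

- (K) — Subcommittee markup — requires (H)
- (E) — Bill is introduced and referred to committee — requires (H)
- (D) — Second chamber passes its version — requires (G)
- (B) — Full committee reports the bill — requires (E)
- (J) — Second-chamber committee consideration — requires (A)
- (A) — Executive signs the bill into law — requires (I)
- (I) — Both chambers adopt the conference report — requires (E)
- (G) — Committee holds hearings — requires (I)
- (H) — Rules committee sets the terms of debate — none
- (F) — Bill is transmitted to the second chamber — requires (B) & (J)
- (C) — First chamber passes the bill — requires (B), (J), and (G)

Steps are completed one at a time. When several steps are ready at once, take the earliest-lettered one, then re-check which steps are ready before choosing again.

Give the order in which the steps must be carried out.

(H) has no prerequisites → (H) first.
Ready: (E) and (K). (E) has the earlier label → (E).
(B) and (I) now also ready, so the ready set is {(B), (I), (K)}; (B) has the earlier label → (B).
Ready: (I) and (K). (I) has the earlier label → (I).
(A), (G) and (K) are all available; (A) has the earlier label → (A).
(J) now also ready, so the ready set is {(G), (J), (K)}; (G) has the earlier label → (G).
(D) now also ready, so the ready set is {(D), (J), (K)}; (D) has the earlier label → (D).
(J) and (K) are both available; (J) has the earlier label → (J).
(C), (F) and (K) are all available; (C) has the earlier label → (C).
Ready: (F) and (K). (F) has the earlier label → (F).
(K) needed (H), now all done → (K).

(H), (E), (B), (I), (A), (G), (D), (J), (C), (F), (K)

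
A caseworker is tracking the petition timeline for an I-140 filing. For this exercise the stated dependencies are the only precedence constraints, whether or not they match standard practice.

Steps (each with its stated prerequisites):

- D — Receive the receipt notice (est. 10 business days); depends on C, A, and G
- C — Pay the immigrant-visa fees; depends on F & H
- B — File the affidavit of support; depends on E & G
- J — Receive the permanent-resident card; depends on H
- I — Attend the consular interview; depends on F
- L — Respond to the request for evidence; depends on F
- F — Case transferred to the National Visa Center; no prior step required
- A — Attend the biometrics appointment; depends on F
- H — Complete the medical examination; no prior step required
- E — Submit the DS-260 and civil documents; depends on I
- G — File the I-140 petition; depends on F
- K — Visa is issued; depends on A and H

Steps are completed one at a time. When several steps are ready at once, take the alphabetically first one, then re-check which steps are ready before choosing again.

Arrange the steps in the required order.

F → A → G → H → C → D → I → E → B → J → K → L

Nothing is required for F and H. F has the earlier label → F first.
A, G, I and L now also ready, so the ready set is {A, G, H, I, L}; A has the earlier label → A.
G, H, I and L are all available; G has the earlier label → G.
H, I and L are all available; H has the earlier label → H.
C, J and K now also ready, so the ready set is {C, I, J, K, L}; C has the earlier label → C.
Now D, I, J, K and L have their prerequisites met. D has the earlier label, so D next.
I, J, K and L are all available; I has the earlier label → I.
E now also ready, so the ready set is {E, J, K, L}; E has the earlier label → E.
Ready: B, J, K and L. B has the earlier label → B.
Ready: J, K and L. J has the earlier label → J.
Ready: K and L. K has the earlier label → K.
L needed F, now all done → L.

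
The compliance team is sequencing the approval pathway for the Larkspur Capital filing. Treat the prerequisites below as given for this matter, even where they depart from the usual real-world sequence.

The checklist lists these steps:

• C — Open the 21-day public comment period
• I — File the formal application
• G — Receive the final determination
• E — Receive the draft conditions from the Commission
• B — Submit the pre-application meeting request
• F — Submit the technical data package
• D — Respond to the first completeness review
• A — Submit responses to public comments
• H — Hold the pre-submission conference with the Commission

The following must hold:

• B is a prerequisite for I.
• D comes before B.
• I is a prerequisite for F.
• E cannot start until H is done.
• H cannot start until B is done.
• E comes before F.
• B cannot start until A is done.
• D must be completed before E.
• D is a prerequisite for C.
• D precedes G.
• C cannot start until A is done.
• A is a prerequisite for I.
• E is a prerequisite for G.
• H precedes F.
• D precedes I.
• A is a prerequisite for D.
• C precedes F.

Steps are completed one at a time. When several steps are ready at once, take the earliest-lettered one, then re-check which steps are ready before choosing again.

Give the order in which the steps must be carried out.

A, D, B, C, H, E, G, I, F

A is the only step with nothing outstanding, so it goes first.
D needed A, now all done → D.
Ready: B and C. B has the earlier label → B.
C, H and I are all available; C has the earlier label → C.
Ready: H and I. H has the earlier label → H.
E now also ready, so the ready set is {E, I}; E has the earlier label → E.
Now G and I have their prerequisites met. G has the earlier label, so G next.
I is the only step now ready → I.
F needed C, E, H and I, now all done → F.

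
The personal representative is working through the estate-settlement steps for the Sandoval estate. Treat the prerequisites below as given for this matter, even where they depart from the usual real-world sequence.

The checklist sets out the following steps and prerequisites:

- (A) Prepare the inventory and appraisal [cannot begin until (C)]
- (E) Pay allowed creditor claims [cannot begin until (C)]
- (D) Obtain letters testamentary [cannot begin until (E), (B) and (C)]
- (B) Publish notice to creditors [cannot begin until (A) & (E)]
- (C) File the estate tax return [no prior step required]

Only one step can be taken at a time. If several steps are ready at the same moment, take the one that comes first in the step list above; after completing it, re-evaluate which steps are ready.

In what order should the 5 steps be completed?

(C), (A), (E), (B), (D)

Only (C) has no prerequisites, so it is first.
Now (A) and (E) have their prerequisites met. (A) is listed earlier, so (A) next.
(E) needed (C), now all done → (E).
Next only (B) has its prerequisites met → (B).
(D) is the only step now ready → (D).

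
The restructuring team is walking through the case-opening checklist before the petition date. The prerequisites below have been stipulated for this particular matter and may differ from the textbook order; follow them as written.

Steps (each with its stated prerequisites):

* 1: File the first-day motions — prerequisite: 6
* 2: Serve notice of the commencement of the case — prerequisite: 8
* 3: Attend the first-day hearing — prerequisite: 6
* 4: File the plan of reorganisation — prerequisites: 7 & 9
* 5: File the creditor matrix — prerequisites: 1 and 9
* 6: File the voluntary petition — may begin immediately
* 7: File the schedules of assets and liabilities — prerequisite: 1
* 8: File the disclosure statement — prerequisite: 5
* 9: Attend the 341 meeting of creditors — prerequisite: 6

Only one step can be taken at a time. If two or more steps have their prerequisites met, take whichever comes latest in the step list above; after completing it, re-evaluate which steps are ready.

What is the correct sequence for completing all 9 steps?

6, 9, 3, 1, 7, 5, 8, 4, 2

6 is the only step with nothing outstanding, so it goes first.
9, 3 and 1 are all available; 9 is listed later → 9.
Now 3 and 1 have their prerequisites met. 3 is listed later, so 3 next.
Next only 1 has its prerequisites met → 1.
7 and 5 are both available; 7 is listed later → 7.
4 now also ready, so the ready set is {5, 4}; 5 is listed later → 5.
8 now also ready, so the ready set is {8, 4}; 8 is listed later → 8.
2 now also ready, so the ready set is {4, 2}; 4 is listed later → 4.
2 is the only step now ready → 2.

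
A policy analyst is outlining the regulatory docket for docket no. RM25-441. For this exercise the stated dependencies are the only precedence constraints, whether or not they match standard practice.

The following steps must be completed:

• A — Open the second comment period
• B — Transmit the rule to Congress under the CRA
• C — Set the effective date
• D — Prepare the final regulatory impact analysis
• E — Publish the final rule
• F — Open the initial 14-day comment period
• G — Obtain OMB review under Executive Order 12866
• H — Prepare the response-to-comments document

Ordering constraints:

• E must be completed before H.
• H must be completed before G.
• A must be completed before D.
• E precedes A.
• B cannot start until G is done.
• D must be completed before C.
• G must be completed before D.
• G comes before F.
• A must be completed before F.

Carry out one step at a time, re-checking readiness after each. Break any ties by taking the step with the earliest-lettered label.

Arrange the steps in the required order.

E, A, H, G, B, D, C, F

E is the only step with nothing outstanding, so it goes first.
A and H are both available; A has the earlier label → A.
H needed E, now all done → H.
G needed H, now all done → G.
B, D and F are all available; B has the earlier label → B.
D and F are both available; D has the earlier label → D.
C now also ready, so the ready set is {C, F}; C has the earlier label → C.
F needed A and G, now all done → F.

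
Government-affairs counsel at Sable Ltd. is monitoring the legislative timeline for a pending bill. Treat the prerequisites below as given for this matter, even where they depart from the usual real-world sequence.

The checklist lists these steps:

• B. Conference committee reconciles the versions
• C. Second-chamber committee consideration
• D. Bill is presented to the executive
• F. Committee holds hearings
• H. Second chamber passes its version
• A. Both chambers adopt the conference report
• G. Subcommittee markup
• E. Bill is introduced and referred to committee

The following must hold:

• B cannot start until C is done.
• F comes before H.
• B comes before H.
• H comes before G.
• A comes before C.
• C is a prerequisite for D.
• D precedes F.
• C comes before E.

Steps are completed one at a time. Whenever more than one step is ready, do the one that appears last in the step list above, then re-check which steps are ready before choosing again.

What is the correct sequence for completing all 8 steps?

A, C, E, D, F, B, H, G

A has no prerequisites → A first.
Next only C has its prerequisites met → C.
Now E, D and B have their prerequisites met. E is listed later, so E next.
Now D and B have their prerequisites met. D is listed later, so D next.
F now also ready, so the ready set is {F, B}; F is listed later → F.
B needed C, now all done → B.
That leaves H as the only ready step → H.
G is the only step now ready → G.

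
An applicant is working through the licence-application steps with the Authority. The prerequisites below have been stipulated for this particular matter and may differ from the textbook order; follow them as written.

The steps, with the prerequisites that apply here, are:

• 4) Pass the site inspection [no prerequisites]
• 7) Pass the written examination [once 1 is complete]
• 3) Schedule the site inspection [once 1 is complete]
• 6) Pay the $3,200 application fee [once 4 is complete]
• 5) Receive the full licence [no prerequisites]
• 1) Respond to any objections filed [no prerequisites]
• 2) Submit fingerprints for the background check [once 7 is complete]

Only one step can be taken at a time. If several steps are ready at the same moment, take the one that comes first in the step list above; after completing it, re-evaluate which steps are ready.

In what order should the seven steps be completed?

4, 5 and 1 have no prerequisites; 4 is listed earlier, so 4 is first.
6 now also ready, so the ready set is {6, 5, 1}; 6 is listed earlier → 6.
Ready: 5 and 1. 5 is listed earlier → 5.
Next only 1 has its prerequisites met → 1.
Now 7 and 3 have their prerequisites met. 7 is listed earlier, so 7 next.
2 now also ready, so the ready set is {3, 2}; 3 is listed earlier → 3.
2 needed 7, now all done → 2.

4, 6, 5, 1, 7, 3, 2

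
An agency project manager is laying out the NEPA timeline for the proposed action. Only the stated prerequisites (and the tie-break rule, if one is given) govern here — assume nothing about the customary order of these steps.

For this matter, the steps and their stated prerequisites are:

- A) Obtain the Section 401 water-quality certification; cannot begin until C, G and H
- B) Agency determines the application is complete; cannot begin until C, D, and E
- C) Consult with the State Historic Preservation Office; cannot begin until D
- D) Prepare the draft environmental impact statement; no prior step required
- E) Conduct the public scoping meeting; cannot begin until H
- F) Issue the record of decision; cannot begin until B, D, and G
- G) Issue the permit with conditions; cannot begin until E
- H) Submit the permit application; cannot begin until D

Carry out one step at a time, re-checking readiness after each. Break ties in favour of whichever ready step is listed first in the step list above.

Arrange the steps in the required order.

D has no prerequisites → D first.
Now C and H have their prerequisites met. C is listed earlier, so C next.
Next only H has its prerequisites met → H.
E needed H, now all done → E.
Now B and G have their prerequisites met. B is listed earlier, so B next.
Next only G has its prerequisites met → G.
A and F are both available; A is listed earlier → A.
F needed B, D and G, now all done → F.

D → C → H → E → B → G → A → F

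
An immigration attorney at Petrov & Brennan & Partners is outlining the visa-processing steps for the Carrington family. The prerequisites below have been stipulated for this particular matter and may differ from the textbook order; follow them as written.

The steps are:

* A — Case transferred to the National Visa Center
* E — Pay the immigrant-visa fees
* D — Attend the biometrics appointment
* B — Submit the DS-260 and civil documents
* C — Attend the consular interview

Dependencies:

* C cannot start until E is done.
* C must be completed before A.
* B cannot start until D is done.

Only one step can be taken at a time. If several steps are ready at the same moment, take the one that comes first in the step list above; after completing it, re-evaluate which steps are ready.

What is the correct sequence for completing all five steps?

E and D have no prerequisites; E is listed earlier, so E is first.
C now also ready, so the ready set is {D, C}; D is listed earlier → D.
Now B and C have their prerequisites met. B is listed earlier, so B next.
C needed E, now all done → C.
Next only A has its prerequisites met → A.

E D B C A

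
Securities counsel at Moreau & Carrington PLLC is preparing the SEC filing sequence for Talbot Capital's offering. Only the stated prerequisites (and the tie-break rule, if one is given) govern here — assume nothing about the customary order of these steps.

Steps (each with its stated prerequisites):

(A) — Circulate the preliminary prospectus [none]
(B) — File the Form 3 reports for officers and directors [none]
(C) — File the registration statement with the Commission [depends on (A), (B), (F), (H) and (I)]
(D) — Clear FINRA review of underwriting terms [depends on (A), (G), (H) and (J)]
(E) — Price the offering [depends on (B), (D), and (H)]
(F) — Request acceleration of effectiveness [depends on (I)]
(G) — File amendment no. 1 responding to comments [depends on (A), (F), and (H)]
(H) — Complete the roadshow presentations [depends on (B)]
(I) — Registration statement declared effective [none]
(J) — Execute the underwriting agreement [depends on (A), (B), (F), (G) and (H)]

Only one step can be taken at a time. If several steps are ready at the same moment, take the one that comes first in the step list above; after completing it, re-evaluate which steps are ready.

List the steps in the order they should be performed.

Nothing is required for (A), (B) and (I). (A) is listed earlier → (A) first.
Now (B) and (I) have their prerequisites met. (B) is listed earlier, so (B) next.
(H) now also ready, so the ready set is {(H), (I)}; (H) is listed earlier → (H).
That leaves (I) as the only ready step → (I).
(F) needed (I), now all done → (F).
Now (C) and (G) have their prerequisites met. (C) is listed earlier, so (C) next.
(G) is the only step now ready → (G).
(J) is the only step now ready → (J).
(D) is the only step now ready → (D).
(E) needed (B), (D) and (H), now all done → (E).

(A), (B), (H), (I), (F), (C), (G), (J), (D), (E)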